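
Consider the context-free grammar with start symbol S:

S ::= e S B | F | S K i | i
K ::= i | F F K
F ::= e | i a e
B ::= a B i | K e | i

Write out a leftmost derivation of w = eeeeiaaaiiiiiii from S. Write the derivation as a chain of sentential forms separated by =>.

S => SKi   [S ::= S K i]
SKi => eSBKi   [S ::= e S B]
eSBKi => eeSBBKi   [S ::= e S B]
eeSBBKi => eeeSBBBKi   [S ::= e S B]
eeeSBBBKi => eeeFBBBKi   [S ::= F]
eeeFBBBKi => eeeeBBBKi   [F ::= e]
eeeeBBBKi => eeeeiBBKi   [B ::= i]
eeeeiBBKi => eeeeiaBiBKi   [B ::= a B i]
eeeeiaBiBKi => eeeeiaaBiiBKi   [B ::= a B i]
eeeeiaaBiiBKi => eeeeiaaaBiiiBKi   [B ::= a B i]
eeeeiaaaBiiiBKi => eeeeiaaaiiiiBKi   [B ::= i]
eeeeiaaaiiiiBKi => eeeeiaaaiiiiiKi   [B ::= i]
eeeeiaaaiiiiiKi => eeeeiaaaiiiiiii   [K ::= i]

S => SKi => eSBKi => eeSBBKi => eeeSBBBKi => eeeFBBBKi => eeeeBBBKi => eeeeiBBKi => eeeeiaBiBKi => eeeeiaaBiiBKi => eeeeiaaaBiiiBKi => eeeeiaaaiiiiBKi => eeeeiaaaiiiiiKi => eeeeiaaaiiiiiii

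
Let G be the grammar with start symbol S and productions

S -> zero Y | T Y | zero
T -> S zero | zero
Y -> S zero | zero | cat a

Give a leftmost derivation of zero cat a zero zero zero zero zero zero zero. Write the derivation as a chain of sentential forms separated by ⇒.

S ⇒ T Y ⇒ S zero Y ⇒ T Y zero Y ⇒ zero Y zero Y ⇒ zero cat a zero Y ⇒ zero cat a zero S zero ⇒ zero cat a zero zero Y zero ⇒ zero cat a zero zero S zero zero ⇒ zero cat a zero zero T Y zero zero ⇒ zero cat a zero zero zero Y zero zero ⇒ zero cat a zero zero zero S zero zero zero ⇒ zero cat a zero zero zero zero zero zero zero

S ⇒ T Y   [S -> T Y]
T Y ⇒ S zero Y   [T -> S zero]
S zero Y ⇒ T Y zero Y   [S -> T Y]
T Y zero Y ⇒ zero Y zero Y   [T -> zero]
zero Y zero Y ⇒ zero cat a zero Y   [Y -> cat a]
zero cat a zero Y ⇒ zero cat a zero S zero   [Y -> S zero]
zero cat a zero S zero ⇒ zero cat a zero zero Y zero   [S -> zero Y]
zero cat a zero zero Y zero ⇒ zero cat a zero zero S zero zero   [Y -> S zero]
zero cat a zero zero S zero zero ⇒ zero cat a zero zero T Y zero zero   [S -> T Y]
zero cat a zero zero T Y zero zero ⇒ zero cat a zero zero zero Y zero zero   [T -> zero]
zero cat a zero zero zero Y zero zero ⇒ zero cat a zero zero zero S zero zero zero   [Y -> S zero]
zero cat a zero zero zero S zero zero zero ⇒ zero cat a zero zero zero zero zero zero zero   [S -> zero]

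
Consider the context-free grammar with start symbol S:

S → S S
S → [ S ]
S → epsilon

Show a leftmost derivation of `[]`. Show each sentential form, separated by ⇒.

S ⇒ SS ⇒ SSS ⇒ [S]SS ⇒ []SS ⇒ []S ⇒ []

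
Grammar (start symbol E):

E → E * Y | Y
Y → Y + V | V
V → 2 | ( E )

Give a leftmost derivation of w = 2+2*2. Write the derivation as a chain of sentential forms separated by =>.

E => E*Y => Y*Y => Y+V*Y => V+V*Y => 2+V*Y => 2+2*Y => 2+2*V => 2+2*2

E => E*Y   [E → E * Y]
E*Y => Y*Y   [E → Y]
Y*Y => Y+V*Y   [Y → Y + V]
Y+V*Y => V+V*Y   [Y → V]
V+V*Y => 2+V*Y   [V → 2]
2+V*Y => 2+2*Y   [V → 2]
2+2*Y => 2+2*V   [Y → V]
2+2*V => 2+2*2   [V → 2]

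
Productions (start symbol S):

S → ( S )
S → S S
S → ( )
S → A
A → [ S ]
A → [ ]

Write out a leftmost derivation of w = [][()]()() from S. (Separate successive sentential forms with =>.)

S => SS   [S → S S]
SS => SSS   [S → S S]
SSS => SSSS   [S → S S]
SSSS => ASSS   [S → A]
ASSS => []SSS   [A → [ ]]
[]SSS => []ASS   [S → A]
[]ASS => [][S]SS   [A → [ S ]]
[][S]SS => [][()]SS   [S → ( )]
[][()]SS => [][()]()S   [S → ( )]
[][()]()S => [][()]()()   [S → ( )]

S => SS => SSS => SSSS => ASSS => []SSS => []ASS => [][S]SS => [][()]SS => [][()]()S => [][()]()()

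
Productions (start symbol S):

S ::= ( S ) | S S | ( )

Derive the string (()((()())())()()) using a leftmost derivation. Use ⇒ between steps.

S ⇒ (S)   [S ::= ( S )]
(S) ⇒ (SS)   [S ::= S S]
(SS) ⇒ (SSS)   [S ::= S S]
(SSS) ⇒ (()SS)   [S ::= ( )]
(()SS) ⇒ (()SSS)   [S ::= S S]
(()SSS) ⇒ (()(S)SS)   [S ::= ( S )]
(()(S)SS) ⇒ (()(SS)SS)   [S ::= S S]
(()(SS)SS) ⇒ (()((S)S)SS)   [S ::= ( S )]
(()((S)S)SS) ⇒ (()((SS)S)SS)   [S ::= S S]
(()((SS)S)SS) ⇒ (()((()S)S)SS)   [S ::= ( )]
(()((()S)S)SS) ⇒ (()((()())S)SS)   [S ::= ( )]
(()((()())S)SS) ⇒ (()((()())())SS)   [S ::= ( )]
(()((()())())SS) ⇒ (()((()())())()S)   [S ::= ( )]
(()((()())())()S) ⇒ (()((()())())()())   [S ::= ( )]

S ⇒ (S) ⇒ (SS) ⇒ (SSS) ⇒ (()SS) ⇒ (()SSS) ⇒ (()(S)SS) ⇒ (()(SS)SS) ⇒ (()((S)S)SS) ⇒ (()((SS)S)SS) ⇒ (()((()S)S)SS) ⇒ (()((()())S)SS) ⇒ (()((()())())SS) ⇒ (()((()())())()S) ⇒ (()((()())())()())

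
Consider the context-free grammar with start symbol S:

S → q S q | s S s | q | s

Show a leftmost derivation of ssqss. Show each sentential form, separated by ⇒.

S ⇒ sSs ⇒ ssSss ⇒ ssqss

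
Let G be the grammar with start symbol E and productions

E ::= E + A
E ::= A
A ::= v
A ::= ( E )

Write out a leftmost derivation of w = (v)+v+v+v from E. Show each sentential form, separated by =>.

E => E+A   [E ::= E + A]
E+A => E+A+A   [E ::= E + A]
E+A+A => E+A+A+A   [E ::= E + A]
E+A+A+A => A+A+A+A   [E ::= A]
A+A+A+A => (E)+A+A+A   [A ::= ( E )]
(E)+A+A+A => (A)+A+A+A   [E ::= A]
(A)+A+A+A => (v)+A+A+A   [A ::= v]
(v)+A+A+A => (v)+v+A+A   [A ::= v]
(v)+v+A+A => (v)+v+v+A   [A ::= v]
(v)+v+v+A => (v)+v+v+v   [A ::= v]

E => E+A => E+A+A => E+A+A+A => A+A+A+A => (E)+A+A+A => (A)+A+A+A => (v)+A+A+A => (v)+v+A+A => (v)+v+v+A => (v)+v+v+v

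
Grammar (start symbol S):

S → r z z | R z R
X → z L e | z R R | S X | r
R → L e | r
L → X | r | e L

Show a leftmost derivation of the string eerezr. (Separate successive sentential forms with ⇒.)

S ⇒ RzR ⇒ LezR ⇒ eLezR ⇒ eeLezR ⇒ eerezR ⇒ eerezr

S ⇒ RzR   [S → R z R]
RzR ⇒ LezR   [R → L e]
LezR ⇒ eLezR   [L → e L]
eLezR ⇒ eeLezR   [L → e L]
eeLezR ⇒ eerezR   [L → r]
eerezR ⇒ eerezr   [R → r]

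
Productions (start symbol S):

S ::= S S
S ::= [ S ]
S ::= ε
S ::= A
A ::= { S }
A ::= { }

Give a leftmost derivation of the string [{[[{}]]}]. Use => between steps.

S=>[S]=>[A]=>[{S}]=>[{SS}]=>[{[S]S}]=>[{[[S]]S}]=>[{[[SS]]S}]=>[{[[AS]]S}]=>[{[[{}S]]S}]=>[{[[{}]]S}]=>[{[[{}]]}]

S => [S]   [S ::= [ S ]]
[S] => [A]   [S ::= A]
[A] => [{S}]   [A ::= { S }]
[{S}] => [{SS}]   [S ::= S S]
[{SS}] => [{[S]S}]   [S ::= [ S ]]
[{[S]S}] => [{[[S]]S}]   [S ::= [ S ]]
[{[[S]]S}] => [{[[SS]]S}]   [S ::= S S]
[{[[SS]]S}] => [{[[AS]]S}]   [S ::= A]
[{[[AS]]S}] => [{[[{}S]]S}]   [A ::= { }]
[{[[{}S]]S}] => [{[[{}]]S}]   [S ::= ε]
[{[[{}]]S}] => [{[[{}]]}]   [S ::= ε]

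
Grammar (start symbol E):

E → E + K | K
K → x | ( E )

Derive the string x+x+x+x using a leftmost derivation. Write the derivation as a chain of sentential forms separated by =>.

E => E+K => E+K+K => E+K+K+K => K+K+K+K => x+K+K+K => x+x+K+K => x+x+x+K => x+x+x+x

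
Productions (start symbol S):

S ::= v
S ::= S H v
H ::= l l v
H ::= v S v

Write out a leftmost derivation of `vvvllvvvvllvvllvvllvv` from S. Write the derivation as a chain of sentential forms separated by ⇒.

S ⇒ SHv ⇒ SHvHv ⇒ SHvHvHv ⇒ SHvHvHvHv ⇒ vHvHvHvHv ⇒ vvSvvHvHvHv ⇒ vvSHvvvHvHvHv ⇒ vvvHvvvHvHvHv ⇒ vvvllvvvvHvHvHv ⇒ vvvllvvvvllvvHvHv ⇒ vvvllvvvvllvvllvvHv ⇒ vvvllvvvvllvvllvvllvv

S ⇒ SHv   [S ::= S H v]
SHv ⇒ SHvHv   [S ::= S H v]
SHvHv ⇒ SHvHvHv   [S ::= S H v]
SHvHvHv ⇒ SHvHvHvHv   [S ::= S H v]
SHvHvHvHv ⇒ vHvHvHvHv   [S ::= v]
vHvHvHvHv ⇒ vvSvvHvHvHv   [H ::= v S v]
vvSvvHvHvHv ⇒ vvSHvvvHvHvHv   [S ::= S H v]
vvSHvvvHvHvHv ⇒ vvvHvvvHvHvHv   [S ::= v]
vvvHvvvHvHvHv ⇒ vvvllvvvvHvHvHv   [H ::= l l v]
vvvllvvvvHvHvHv ⇒ vvvllvvvvllvvHvHv   [H ::= l l v]
vvvllvvvvllvvHvHv ⇒ vvvllvvvvllvvllvvHv   [H ::= l l v]
vvvllvvvvllvvllvvHv ⇒ vvvllvvvvllvvllvvllvv   [H ::= l l v]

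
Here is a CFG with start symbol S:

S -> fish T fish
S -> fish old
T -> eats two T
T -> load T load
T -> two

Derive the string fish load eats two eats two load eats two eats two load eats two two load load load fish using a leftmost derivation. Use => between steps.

S => fish T fish => fish load T load fish => fish load eats two T load fish => fish load eats two eats two T load fish => fish load eats two eats two load T load load fish => fish load eats two eats two load eats two T load load fish => fish load eats two eats two load eats two eats two T load load fish => fish load eats two eats two load eats two eats two load T load load load fish => fish load eats two eats two load eats two eats two load eats two T load load load fish => fish load eats two eats two load eats two eats two load eats two two load load load fish

S => fish T fish   [S -> fish T fish]
fish T fish => fish load T load fish   [T -> load T load]
fish load T load fish => fish load eats two T load fish   [T -> eats two T]
fish load eats two T load fish => fish load eats two eats two T load fish   [T -> eats two T]
fish load eats two eats two T load fish => fish load eats two eats two load T load load fish   [T -> load T load]
fish load eats two eats two load T load load fish => fish load eats two eats two load eats two T load load fish   [T -> eats two T]
fish load eats two eats two load eats two T load load fish => fish load eats two eats two load eats two eats two T load load fish   [T -> eats two T]
fish load eats two eats two load eats two eats two T load load fish => fish load eats two eats two load eats two eats two load T load load load fish   [T -> load T load]
fish load eats two eats two load eats two eats two load T load load load fish => fish load eats two eats two load eats two eats two load eats two T load load load fish   [T -> eats two T]
fish load eats two eats two load eats two eats two load eats two T load load load fish => fish load eats two eats two load eats two eats two load eats two two load load load fish   [T -> two]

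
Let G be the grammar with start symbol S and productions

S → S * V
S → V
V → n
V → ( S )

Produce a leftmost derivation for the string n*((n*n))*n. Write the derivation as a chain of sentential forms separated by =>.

S=>S*V=>S*V*V=>V*V*V=>n*V*V=>n*(S)*V=>n*(V)*V=>n*((S))*V=>n*((S*V))*V=>n*((V*V))*V=>n*((n*V))*V=>n*((n*n))*V=>n*((n*n))*n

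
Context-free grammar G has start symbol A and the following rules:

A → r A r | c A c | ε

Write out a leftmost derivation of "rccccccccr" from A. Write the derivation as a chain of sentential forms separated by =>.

A => rAr => rcAcr => rccAccr => rcccAcccr => rccccAccccr => rccccccccr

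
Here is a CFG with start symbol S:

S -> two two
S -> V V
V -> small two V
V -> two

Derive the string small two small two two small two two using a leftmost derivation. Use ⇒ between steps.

S ⇒ V V ⇒ small two V V ⇒ small two small two V V ⇒ small two small two two V ⇒ small two small two two small two V ⇒ small two small two two small two two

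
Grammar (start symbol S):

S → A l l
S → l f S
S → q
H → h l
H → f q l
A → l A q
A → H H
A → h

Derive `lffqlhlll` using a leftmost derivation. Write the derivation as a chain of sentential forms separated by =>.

S => lfS => lfAll => lfHHll => lffqlHll => lffqlhlll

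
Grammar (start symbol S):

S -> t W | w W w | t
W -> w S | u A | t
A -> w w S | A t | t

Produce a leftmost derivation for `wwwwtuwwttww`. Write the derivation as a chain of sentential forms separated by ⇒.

S ⇒ wWw   [S -> w W w]
wWw ⇒ wwSw   [W -> w S]
wwSw ⇒ wwwWww   [S -> w W w]
wwwWww ⇒ wwwwSww   [W -> w S]
wwwwSww ⇒ wwwwtWww   [S -> t W]
wwwwtWww ⇒ wwwwtuAww   [W -> u A]
wwwwtuAww ⇒ wwwwtuAtww   [A -> A t]
wwwwtuAtww ⇒ wwwwtuwwStww   [A -> w w S]
wwwwtuwwStww ⇒ wwwwtuwwttww   [S -> t]

S ⇒ wWw ⇒ wwSw ⇒ wwwWww ⇒ wwwwSww ⇒ wwwwtWww ⇒ wwwwtuAww ⇒ wwwwtuAtww ⇒ wwwwtuwwStww ⇒ wwwwtuwwttww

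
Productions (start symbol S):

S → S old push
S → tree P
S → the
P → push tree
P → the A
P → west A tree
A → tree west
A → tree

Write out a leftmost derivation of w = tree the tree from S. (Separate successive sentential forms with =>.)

S => tree P => tree the A => tree the tree

S => tree P   [S → tree P]
tree P => tree the A   [P → the A]
tree the A => tree the tree   [A → tree]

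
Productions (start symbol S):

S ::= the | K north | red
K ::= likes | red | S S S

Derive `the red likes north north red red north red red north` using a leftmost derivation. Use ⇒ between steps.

S ⇒ K north   [S ::= K north]
K north ⇒ S S S north   [K ::= S S S]
S S S north ⇒ K north S S north   [S ::= K north]
K north S S north ⇒ S S S north S S north   [K ::= S S S]
S S S north S S north ⇒ K north S S north S S north   [S ::= K north]
K north S S north S S north ⇒ S S S north S S north S S north   [K ::= S S S]
S S S north S S north S S north ⇒ the S S north S S north S S north   [S ::= the]
the S S north S S north S S north ⇒ the red S north S S north S S north   [S ::= red]
the red S north S S north S S north ⇒ the red K north north S S north S S north   [S ::= K north]
the red K north north S S north S S north ⇒ the red likes north north S S north S S north   [K ::= likes]
the red likes north north S S north S S north ⇒ the red likes north north red S north S S north   [S ::= red]
the red likes north north red S north S S north ⇒ the red likes north north red red north S S north   [S ::= red]
the red likes north north red red north S S north ⇒ the red likes north north red red north red S north   [S ::= red]
the red likes north north red red north red S north ⇒ the red likes north north red red north red red north   [S ::= red]

S ⇒ K north ⇒ S S S north ⇒ K north S S north ⇒ S S S north S S north ⇒ K north S S north S S north ⇒ S S S north S S north S S north ⇒ the S S north S S north S S north ⇒ the red S north S S north S S north ⇒ the red K north north S S north S S north ⇒ the red likes north north S S north S S north ⇒ the red likes north north red S north S S north ⇒ the red likes north north red red north S S north ⇒ the red likes north north red red north red S north ⇒ the red likes north north red red north red red north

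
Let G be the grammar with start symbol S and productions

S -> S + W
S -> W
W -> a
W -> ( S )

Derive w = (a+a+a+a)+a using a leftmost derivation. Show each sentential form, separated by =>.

S => S+W => W+W => (S)+W => (S+W)+W => (S+W+W)+W => (S+W+W+W)+W => (W+W+W+W)+W => (a+W+W+W)+W => (a+a+W+W)+W => (a+a+a+W)+W => (a+a+a+a)+W => (a+a+a+a)+a

S => S+W   [S -> S + W]
S+W => W+W   [S -> W]
W+W => (S)+W   [W -> ( S )]
(S)+W => (S+W)+W   [S -> S + W]
(S+W)+W => (S+W+W)+W   [S -> S + W]
(S+W+W)+W => (S+W+W+W)+W   [S -> S + W]
(S+W+W+W)+W => (W+W+W+W)+W   [S -> W]
(W+W+W+W)+W => (a+W+W+W)+W   [W -> a]
(a+W+W+W)+W => (a+a+W+W)+W   [W -> a]
(a+a+W+W)+W => (a+a+a+W)+W   [W -> a]
(a+a+a+W)+W => (a+a+a+a)+W   [W -> a]
(a+a+a+a)+W => (a+a+a+a)+a   [W -> a]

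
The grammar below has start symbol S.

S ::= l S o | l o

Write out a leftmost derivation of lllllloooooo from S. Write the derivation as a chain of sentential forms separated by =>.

S => lSo   [S ::= l S o]
lSo => llSoo   [S ::= l S o]
llSoo => lllSooo   [S ::= l S o]
lllSooo => llllSoooo   [S ::= l S o]
llllSoooo => lllllSooooo   [S ::= l S o]
lllllSooooo => lllllloooooo   [S ::= l o]

S => lSo => llSoo => lllSooo => llllSoooo => lllllSooooo => lllllloooooo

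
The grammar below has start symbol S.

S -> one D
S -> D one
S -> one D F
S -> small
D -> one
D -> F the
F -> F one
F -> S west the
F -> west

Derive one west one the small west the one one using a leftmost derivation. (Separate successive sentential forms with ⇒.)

S ⇒ one D F   [S -> one D F]
one D F ⇒ one F the F   [D -> F the]
one F the F ⇒ one F one the F   [F -> F one]
one F one the F ⇒ one west one the F   [F -> west]
one west one the F ⇒ one west one the F one   [F -> F one]
one west one the F one ⇒ one west one the F one one   [F -> F one]
one west one the F one one ⇒ one west one the S west the one one   [F -> S west the]
one west one the S west the one one ⇒ one west one the small west the one one   [S -> small]

S ⇒ one D F ⇒ one F the F ⇒ one F one the F ⇒ one west one the F ⇒ one west one the F one ⇒ one west one the F one one ⇒ one west one the S west the one one ⇒ one west one the small west the one one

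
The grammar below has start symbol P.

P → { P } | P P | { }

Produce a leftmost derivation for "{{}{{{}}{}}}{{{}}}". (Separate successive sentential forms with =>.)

P => PP   [P → P P]
PP => {P}P   [P → { P }]
{P}P => {PP}P   [P → P P]
{PP}P => {{}P}P   [P → { }]
{{}P}P => {{}{P}}P   [P → { P }]
{{}{P}}P => {{}{PP}}P   [P → P P]
{{}{PP}}P => {{}{{P}P}}P   [P → { P }]
{{}{{P}P}}P => {{}{{{}}P}}P   [P → { }]
{{}{{{}}P}}P => {{}{{{}}{}}}P   [P → { }]
{{}{{{}}{}}}P => {{}{{{}}{}}}{P}   [P → { P }]
{{}{{{}}{}}}{P} => {{}{{{}}{}}}{{P}}   [P → { P }]
{{}{{{}}{}}}{{P}} => {{}{{{}}{}}}{{{}}}   [P → { }]

P=>PP=>{P}P=>{PP}P=>{{}P}P=>{{}{P}}P=>{{}{PP}}P=>{{}{{P}P}}P=>{{}{{{}}P}}P=>{{}{{{}}{}}}P=>{{}{{{}}{}}}{P}=>{{}{{{}}{}}}{{P}}=>{{}{{{}}{}}}{{{}}}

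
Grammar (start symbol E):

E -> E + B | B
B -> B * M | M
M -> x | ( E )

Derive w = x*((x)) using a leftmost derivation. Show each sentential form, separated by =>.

E => B => B*M => M*M => x*M => x*(E) => x*(B) => x*(M) => x*((E)) => x*((B)) => x*((M)) => x*((x))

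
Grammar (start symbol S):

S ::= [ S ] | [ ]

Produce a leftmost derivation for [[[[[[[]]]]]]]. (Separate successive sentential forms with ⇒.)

S ⇒ [S] ⇒ [[S]] ⇒ [[[S]]] ⇒ [[[[S]]]] ⇒ [[[[[S]]]]] ⇒ [[[[[[S]]]]]] ⇒ [[[[[[[]]]]]]]

S ⇒ [S]   [S ::= [ S ]]
[S] ⇒ [[S]]   [S ::= [ S ]]
[[S]] ⇒ [[[S]]]   [S ::= [ S ]]
[[[S]]] ⇒ [[[[S]]]]   [S ::= [ S ]]
[[[[S]]]] ⇒ [[[[[S]]]]]   [S ::= [ S ]]
[[[[[S]]]]] ⇒ [[[[[[S]]]]]]   [S ::= [ S ]]
[[[[[[S]]]]]] ⇒ [[[[[[[]]]]]]]   [S ::= [ ]]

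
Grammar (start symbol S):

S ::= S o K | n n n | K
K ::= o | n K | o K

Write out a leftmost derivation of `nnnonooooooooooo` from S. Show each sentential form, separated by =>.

S => SoK => SoKoK => SoKoKoK => SoKoKoKoK => SoKoKoKoKoK => SoKoKoKoKoKoK => nnnoKoKoKoKoKoK => nnnonKoKoKoKoKoK => nnnonooKoKoKoKoK => nnnonooooKoKoKoK => nnnonooooooKoKoK => nnnonooooooooKoK => nnnonooooooooooK => nnnonooooooooooo

S => SoK   [S ::= S o K]
SoK => SoKoK   [S ::= S o K]
SoKoK => SoKoKoK   [S ::= S o K]
SoKoKoK => SoKoKoKoK   [S ::= S o K]
SoKoKoKoK => SoKoKoKoKoK   [S ::= S o K]
SoKoKoKoKoK => SoKoKoKoKoKoK   [S ::= S o K]
SoKoKoKoKoKoK => nnnoKoKoKoKoKoK   [S ::= n n n]
nnnoKoKoKoKoKoK => nnnonKoKoKoKoKoK   [K ::= n K]
nnnonKoKoKoKoKoK => nnnonooKoKoKoKoK   [K ::= o]
nnnonooKoKoKoKoK => nnnonooooKoKoKoK   [K ::= o]
nnnonooooKoKoKoK => nnnonooooooKoKoK   [K ::= o]
nnnonooooooKoKoK => nnnonooooooooKoK   [K ::= o]
nnnonooooooooKoK => nnnonooooooooooK   [K ::= o]
nnnonooooooooooK => nnnonooooooooooo   [K ::= o]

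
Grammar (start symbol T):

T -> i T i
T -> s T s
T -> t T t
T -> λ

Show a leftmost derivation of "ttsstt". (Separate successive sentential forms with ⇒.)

T ⇒ tTt ⇒ ttTtt ⇒ ttsTstt ⇒ ttsstt

T ⇒ tTt   [T -> t T t]
tTt ⇒ ttTtt   [T -> t T t]
ttTtt ⇒ ttsTstt   [T -> s T s]
ttsTstt ⇒ ttsstt   [T -> λ]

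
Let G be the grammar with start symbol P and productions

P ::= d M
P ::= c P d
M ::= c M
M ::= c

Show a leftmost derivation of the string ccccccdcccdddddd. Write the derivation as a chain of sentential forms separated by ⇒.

P ⇒ cPd ⇒ ccPdd ⇒ cccPddd ⇒ ccccPdddd ⇒ cccccPddddd ⇒ ccccccPdddddd ⇒ ccccccdMdddddd ⇒ ccccccdcMdddddd ⇒ ccccccdccMdddddd ⇒ ccccccdcccdddddd

P ⇒ cPd   [P ::= c P d]
cPd ⇒ ccPdd   [P ::= c P d]
ccPdd ⇒ cccPddd   [P ::= c P d]
cccPddd ⇒ ccccPdddd   [P ::= c P d]
ccccPdddd ⇒ cccccPddddd   [P ::= c P d]
cccccPddddd ⇒ ccccccPdddddd   [P ::= c P d]
ccccccPdddddd ⇒ ccccccdMdddddd   [P ::= d M]
ccccccdMdddddd ⇒ ccccccdcMdddddd   [M ::= c M]
ccccccdcMdddddd ⇒ ccccccdccMdddddd   [M ::= c M]
ccccccdccMdddddd ⇒ ccccccdcccdddddd   [M ::= c]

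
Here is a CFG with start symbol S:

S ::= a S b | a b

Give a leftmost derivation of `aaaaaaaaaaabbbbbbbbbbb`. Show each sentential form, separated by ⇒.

S ⇒ aSb ⇒ aaSbb ⇒ aaaSbbb ⇒ aaaaSbbbb ⇒ aaaaaSbbbbb ⇒ aaaaaaSbbbbbb ⇒ aaaaaaaSbbbbbbb ⇒ aaaaaaaaSbbbbbbbb ⇒ aaaaaaaaaSbbbbbbbbb ⇒ aaaaaaaaaaSbbbbbbbbbb ⇒ aaaaaaaaaaabbbbbbbbbbb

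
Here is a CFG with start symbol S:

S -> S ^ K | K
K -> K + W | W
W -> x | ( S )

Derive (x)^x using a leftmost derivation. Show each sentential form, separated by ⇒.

S⇒S^K⇒K^K⇒W^K⇒(S)^K⇒(K)^K⇒(W)^K⇒(x)^K⇒(x)^W⇒(x)^x

S ⇒ S^K   [S -> S ^ K]
S^K ⇒ K^K   [S -> K]
K^K ⇒ W^K   [K -> W]
W^K ⇒ (S)^K   [W -> ( S )]
(S)^K ⇒ (K)^K   [S -> K]
(K)^K ⇒ (W)^K   [K -> W]
(W)^K ⇒ (x)^K   [W -> x]
(x)^K ⇒ (x)^W   [K -> W]
(x)^W ⇒ (x)^x   [W -> x]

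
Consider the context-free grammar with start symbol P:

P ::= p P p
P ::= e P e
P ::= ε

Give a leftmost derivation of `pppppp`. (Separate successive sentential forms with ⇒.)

P ⇒ pPp   [P ::= p P p]
pPp ⇒ ppPpp   [P ::= p P p]
ppPpp ⇒ pppPppp   [P ::= p P p]
pppPppp ⇒ pppppp   [P ::= ε]

P⇒pPp⇒ppPpp⇒pppPppp⇒pppppp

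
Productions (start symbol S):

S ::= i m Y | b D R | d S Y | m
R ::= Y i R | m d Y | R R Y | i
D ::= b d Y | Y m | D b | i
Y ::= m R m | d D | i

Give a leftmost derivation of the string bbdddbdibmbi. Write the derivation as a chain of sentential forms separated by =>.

S=>bDR=>bDbR=>bbdYbR=>bbddDbR=>bbddYmbR=>bbdddDmbR=>bbdddDbmbR=>bbdddbdYbmbR=>bbdddbdibmbR=>bbdddbdibmbi

S => bDR   [S ::= b D R]
bDR => bDbR   [D ::= D b]
bDbR => bbdYbR   [D ::= b d Y]
bbdYbR => bbddDbR   [Y ::= d D]
bbddDbR => bbddYmbR   [D ::= Y m]
bbddYmbR => bbdddDmbR   [Y ::= d D]
bbdddDmbR => bbdddDbmbR   [D ::= D b]
bbdddDbmbR => bbdddbdYbmbR   [D ::= b d Y]
bbdddbdYbmbR => bbdddbdibmbR   [Y ::= i]
bbdddbdibmbR => bbdddbdibmbi   [R ::= i]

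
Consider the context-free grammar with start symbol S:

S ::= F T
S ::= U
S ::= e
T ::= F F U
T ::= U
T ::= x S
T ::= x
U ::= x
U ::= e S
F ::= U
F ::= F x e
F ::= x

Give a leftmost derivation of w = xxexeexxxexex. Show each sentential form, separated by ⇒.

S ⇒ FT   [S ::= F T]
FT ⇒ FxeT   [F ::= F x e]
FxeT ⇒ FxexeT   [F ::= F x e]
FxexeT ⇒ UxexeT   [F ::= U]
UxexeT ⇒ xxexeT   [U ::= x]
xxexeT ⇒ xxexeFFU   [T ::= F F U]
xxexeFFU ⇒ xxexeUFU   [F ::= U]
xxexeUFU ⇒ xxexeeSFU   [U ::= e S]
xxexeeSFU ⇒ xxexeeUFU   [S ::= U]
xxexeeUFU ⇒ xxexeexFU   [U ::= x]
xxexeexFU ⇒ xxexeexFxeU   [F ::= F x e]
xxexeexFxeU ⇒ xxexeexFxexeU   [F ::= F x e]
xxexeexFxexeU ⇒ xxexeexxxexeU   [F ::= x]
xxexeexxxexeU ⇒ xxexeexxxexex   [U ::= x]

S ⇒ FT ⇒ FxeT ⇒ FxexeT ⇒ UxexeT ⇒ xxexeT ⇒ xxexeFFU ⇒ xxexeUFU ⇒ xxexeeSFU ⇒ xxexeeUFU ⇒ xxexeexFU ⇒ xxexeexFxeU ⇒ xxexeexFxexeU ⇒ xxexeexxxexeU ⇒ xxexeexxxexex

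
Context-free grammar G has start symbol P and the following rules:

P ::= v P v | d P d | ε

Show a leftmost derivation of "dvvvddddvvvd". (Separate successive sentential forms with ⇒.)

P ⇒ dPd ⇒ dvPvd ⇒ dvvPvvd ⇒ dvvvPvvvd ⇒ dvvvdPdvvvd ⇒ dvvvddPddvvvd ⇒ dvvvddddvvvd

P ⇒ dPd   [P ::= d P d]
dPd ⇒ dvPvd   [P ::= v P v]
dvPvd ⇒ dvvPvvd   [P ::= v P v]
dvvPvvd ⇒ dvvvPvvvd   [P ::= v P v]
dvvvPvvvd ⇒ dvvvdPdvvvd   [P ::= d P d]
dvvvdPdvvvd ⇒ dvvvddPddvvvd   [P ::= d P d]
dvvvddPddvvvd ⇒ dvvvddddvvvd   [P ::= ε]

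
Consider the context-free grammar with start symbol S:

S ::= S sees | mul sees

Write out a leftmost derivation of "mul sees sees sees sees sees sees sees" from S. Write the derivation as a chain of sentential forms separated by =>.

S => S sees   [S ::= S sees]
S sees => S sees sees   [S ::= S sees]
S sees sees => S sees sees sees   [S ::= S sees]
S sees sees sees => S sees sees sees sees   [S ::= S sees]
S sees sees sees sees => S sees sees sees sees sees   [S ::= S sees]
S sees sees sees sees sees => S sees sees sees sees sees sees   [S ::= S sees]
S sees sees sees sees sees sees => mul sees sees sees sees sees sees sees   [S ::= mul sees]

S => S sees => S sees sees => S sees sees sees => S sees sees sees sees => S sees sees sees sees sees => S sees sees sees sees sees sees => mul sees sees sees sees sees sees sees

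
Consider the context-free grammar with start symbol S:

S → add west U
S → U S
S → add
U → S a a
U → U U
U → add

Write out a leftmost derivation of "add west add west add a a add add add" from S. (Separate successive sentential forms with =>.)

S => add west U => add west U U => add west U U U => add west U U U U => add west S a a U U U => add west add west U a a U U U => add west add west add a a U U U => add west add west add a a add U U => add west add west add a a add add U => add west add west add a a add add add

S => add west U   [S → add west U]
add west U => add west U U   [U → U U]
add west U U => add west U U U   [U → U U]
add west U U U => add west U U U U   [U → U U]
add west U U U U => add west S a a U U U   [U → S a a]
add west S a a U U U => add west add west U a a U U U   [S → add west U]
add west add west U a a U U U => add west add west add a a U U U   [U → add]
add west add west add a a U U U => add west add west add a a add U U   [U → add]
add west add west add a a add U U => add west add west add a a add add U   [U → add]
add west add west add a a add add U => add west add west add a a add add add   [U → add]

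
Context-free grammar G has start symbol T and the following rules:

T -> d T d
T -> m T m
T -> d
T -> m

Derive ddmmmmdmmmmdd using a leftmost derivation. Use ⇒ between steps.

T ⇒ dTd   [T -> d T d]
dTd ⇒ ddTdd   [T -> d T d]
ddTdd ⇒ ddmTmdd   [T -> m T m]
ddmTmdd ⇒ ddmmTmmdd   [T -> m T m]
ddmmTmmdd ⇒ ddmmmTmmmdd   [T -> m T m]
ddmmmTmmmdd ⇒ ddmmmmTmmmmdd   [T -> m T m]
ddmmmmTmmmmdd ⇒ ddmmmmdmmmmdd   [T -> d]

T ⇒ dTd ⇒ ddTdd ⇒ ddmTmdd ⇒ ddmmTmmdd ⇒ ddmmmTmmmdd ⇒ ddmmmmTmmmmdd ⇒ ddmmmmdmmmmdd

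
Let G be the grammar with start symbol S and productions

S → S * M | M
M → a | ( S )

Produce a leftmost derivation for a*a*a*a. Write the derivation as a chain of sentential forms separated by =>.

S=>S*M=>S*M*M=>S*M*M*M=>M*M*M*M=>a*M*M*M=>a*a*M*M=>a*a*a*M=>a*a*a*a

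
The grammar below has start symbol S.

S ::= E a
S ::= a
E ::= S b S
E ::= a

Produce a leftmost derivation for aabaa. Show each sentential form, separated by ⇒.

S ⇒ Ea   [S ::= E a]
Ea ⇒ SbSa   [E ::= S b S]
SbSa ⇒ EabSa   [S ::= E a]
EabSa ⇒ aabSa   [E ::= a]
aabSa ⇒ aabaa   [S ::= a]

S⇒Ea⇒SbSa⇒EabSa⇒aabSa⇒aabaa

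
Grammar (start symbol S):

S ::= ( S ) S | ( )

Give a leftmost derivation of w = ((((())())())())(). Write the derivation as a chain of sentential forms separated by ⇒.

S ⇒ (S)S ⇒ ((S)S)S ⇒ (((S)S)S)S ⇒ ((((S)S)S)S)S ⇒ ((((())S)S)S)S ⇒ ((((())())S)S)S ⇒ ((((())())())S)S ⇒ ((((())())())())S ⇒ ((((())())())())()

S ⇒ (S)S   [S ::= ( S ) S]
(S)S ⇒ ((S)S)S   [S ::= ( S ) S]
((S)S)S ⇒ (((S)S)S)S   [S ::= ( S ) S]
(((S)S)S)S ⇒ ((((S)S)S)S)S   [S ::= ( S ) S]
((((S)S)S)S)S ⇒ ((((())S)S)S)S   [S ::= ( )]
((((())S)S)S)S ⇒ ((((())())S)S)S   [S ::= ( )]
((((())())S)S)S ⇒ ((((())())())S)S   [S ::= ( )]
((((())())())S)S ⇒ ((((())())())())S   [S ::= ( )]
((((())())())())S ⇒ ((((())())())())()   [S ::= ( )]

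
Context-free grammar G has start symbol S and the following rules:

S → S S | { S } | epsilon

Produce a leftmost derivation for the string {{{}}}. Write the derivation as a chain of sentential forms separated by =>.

S => SS => SSS => SSSS => {S}SSS => {{S}}SSS => {{SS}}SSS => {{{S}S}}SSS => {{{}S}}SSS => {{{}}}SSS => {{{}}}SS => {{{}}}S => {{{}}}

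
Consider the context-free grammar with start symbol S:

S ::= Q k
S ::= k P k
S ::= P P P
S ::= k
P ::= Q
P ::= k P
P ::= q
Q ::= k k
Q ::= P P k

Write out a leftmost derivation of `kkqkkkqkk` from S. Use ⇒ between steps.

S ⇒ kPk   [S ::= k P k]
kPk ⇒ kQk   [P ::= Q]
kQk ⇒ kPPkk   [Q ::= P P k]
kPPkk ⇒ kkPPkk   [P ::= k P]
kkPPkk ⇒ kkqPkk   [P ::= q]
kkqPkk ⇒ kkqkPkk   [P ::= k P]
kkqkPkk ⇒ kkqkkPkk   [P ::= k P]
kkqkkPkk ⇒ kkqkkkPkk   [P ::= k P]
kkqkkkPkk ⇒ kkqkkkqkk   [P ::= q]

S ⇒ kPk ⇒ kQk ⇒ kPPkk ⇒ kkPPkk ⇒ kkqPkk ⇒ kkqkPkk ⇒ kkqkkPkk ⇒ kkqkkkPkk ⇒ kkqkkkqkk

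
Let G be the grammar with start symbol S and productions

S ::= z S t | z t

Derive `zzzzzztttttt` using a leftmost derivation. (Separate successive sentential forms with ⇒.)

S ⇒ zSt   [S ::= z S t]
zSt ⇒ zzStt   [S ::= z S t]
zzStt ⇒ zzzSttt   [S ::= z S t]
zzzSttt ⇒ zzzzStttt   [S ::= z S t]
zzzzStttt ⇒ zzzzzSttttt   [S ::= z S t]
zzzzzSttttt ⇒ zzzzzztttttt   [S ::= z t]

S ⇒ zSt ⇒ zzStt ⇒ zzzSttt ⇒ zzzzStttt ⇒ zzzzzSttttt ⇒ zzzzzztttttt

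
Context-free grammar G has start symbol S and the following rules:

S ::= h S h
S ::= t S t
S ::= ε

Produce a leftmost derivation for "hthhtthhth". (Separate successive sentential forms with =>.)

S => hSh   [S ::= h S h]
hSh => htSth   [S ::= t S t]
htSth => hthShth   [S ::= h S h]
hthShth => hthhShhth   [S ::= h S h]
hthhShhth => hthhtSthhth   [S ::= t S t]
hthhtSthhth => hthhtthhth   [S ::= ε]

S => hSh => htSth => hthShth => hthhShhth => hthhtSthhth => hthhtthhth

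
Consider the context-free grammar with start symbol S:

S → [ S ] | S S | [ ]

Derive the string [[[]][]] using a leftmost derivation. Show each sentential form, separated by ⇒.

S ⇒ [S]   [S → [ S ]]
[S] ⇒ [SS]   [S → S S]
[SS] ⇒ [[S]S]   [S → [ S ]]
[[S]S] ⇒ [[[]]S]   [S → [ ]]
[[[]]S] ⇒ [[[]][]]   [S → [ ]]

S ⇒ [S] ⇒ [SS] ⇒ [[S]S] ⇒ [[[]]S] ⇒ [[[]][]]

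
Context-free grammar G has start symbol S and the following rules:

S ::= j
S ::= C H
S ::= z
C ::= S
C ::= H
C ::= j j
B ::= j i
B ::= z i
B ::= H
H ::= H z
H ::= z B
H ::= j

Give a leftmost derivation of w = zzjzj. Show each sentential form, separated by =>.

S=>CH=>HH=>zBH=>zHH=>zHzH=>zzBzH=>zzHzH=>zzjzH=>zzjzj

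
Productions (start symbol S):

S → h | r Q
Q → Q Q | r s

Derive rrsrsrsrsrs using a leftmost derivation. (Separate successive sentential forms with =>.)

S => rQ => rQQ => rrsQ => rrsQQ => rrsQQQ => rrsQQQQ => rrsrsQQQ => rrsrsrsQQ => rrsrsrsrsQ => rrsrsrsrsrs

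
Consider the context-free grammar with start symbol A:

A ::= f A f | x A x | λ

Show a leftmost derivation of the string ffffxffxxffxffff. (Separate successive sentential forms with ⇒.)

A⇒fAf⇒ffAff⇒fffAfff⇒ffffAffff⇒ffffxAxffff⇒ffffxfAfxffff⇒ffffxffAffxffff⇒ffffxffxAxffxffff⇒ffffxffxxffxffff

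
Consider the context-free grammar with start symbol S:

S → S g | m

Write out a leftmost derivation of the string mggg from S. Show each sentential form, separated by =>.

S => Sg   [S → S g]
Sg => Sgg   [S → S g]
Sgg => Sggg   [S → S g]
Sggg => mggg   [S → m]

S => Sg => Sgg => Sggg => mggg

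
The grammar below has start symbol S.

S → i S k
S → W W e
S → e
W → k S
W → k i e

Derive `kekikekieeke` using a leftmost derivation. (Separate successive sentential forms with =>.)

S => WWe => kSWe => keWe => kekSe => kekiSke => kekiWWeke => kekikSWeke => kekikeWeke => kekikekieeke

S => WWe   [S → W W e]
WWe => kSWe   [W → k S]
kSWe => keWe   [S → e]
keWe => kekSe   [W → k S]
kekSe => kekiSke   [S → i S k]
kekiSke => kekiWWeke   [S → W W e]
kekiWWeke => kekikSWeke   [W → k S]
kekikSWeke => kekikeWeke   [S → e]
kekikeWeke => kekikekieeke   [W → k i e]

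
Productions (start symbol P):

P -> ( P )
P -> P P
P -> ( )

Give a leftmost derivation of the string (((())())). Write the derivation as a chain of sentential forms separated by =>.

P => (P) => ((P)) => ((PP)) => (((P)P)) => (((())P)) => (((())()))

P => (P)   [P -> ( P )]
(P) => ((P))   [P -> ( P )]
((P)) => ((PP))   [P -> P P]
((PP)) => (((P)P))   [P -> ( P )]
(((P)P)) => (((())P))   [P -> ( )]
(((())P)) => (((())()))   [P -> ( )]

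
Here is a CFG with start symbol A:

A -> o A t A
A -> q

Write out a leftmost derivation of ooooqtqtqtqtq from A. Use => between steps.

A => oAtA   [A -> o A t A]
oAtA => ooAtAtA   [A -> o A t A]
ooAtAtA => oooAtAtAtA   [A -> o A t A]
oooAtAtAtA => ooooAtAtAtAtA   [A -> o A t A]
ooooAtAtAtAtA => ooooqtAtAtAtA   [A -> q]
ooooqtAtAtAtA => ooooqtqtAtAtA   [A -> q]
ooooqtqtAtAtA => ooooqtqtqtAtA   [A -> q]
ooooqtqtqtAtA => ooooqtqtqtqtA   [A -> q]
ooooqtqtqtqtA => ooooqtqtqtqtq   [A -> q]

A => oAtA => ooAtAtA => oooAtAtAtA => ooooAtAtAtAtA => ooooqtAtAtAtA => ooooqtqtAtAtA => ooooqtqtqtAtA => ooooqtqtqtqtA => ooooqtqtqtqtq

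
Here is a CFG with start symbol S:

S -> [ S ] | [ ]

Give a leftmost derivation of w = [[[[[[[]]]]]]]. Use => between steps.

S => [S]   [S -> [ S ]]
[S] => [[S]]   [S -> [ S ]]
[[S]] => [[[S]]]   [S -> [ S ]]
[[[S]]] => [[[[S]]]]   [S -> [ S ]]
[[[[S]]]] => [[[[[S]]]]]   [S -> [ S ]]
[[[[[S]]]]] => [[[[[[S]]]]]]   [S -> [ S ]]
[[[[[[S]]]]]] => [[[[[[[]]]]]]]   [S -> [ ]]

S => [S] => [[S]] => [[[S]]] => [[[[S]]]] => [[[[[S]]]]] => [[[[[[S]]]]]] => [[[[[[[]]]]]]]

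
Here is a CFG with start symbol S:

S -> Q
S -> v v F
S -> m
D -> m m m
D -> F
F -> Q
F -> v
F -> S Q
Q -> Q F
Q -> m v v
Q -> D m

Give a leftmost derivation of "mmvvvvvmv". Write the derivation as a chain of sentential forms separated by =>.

S => Q => QF => DmF => FmF => SQmF => mQmF => mQFmF => mQFFmF => mQFFFmF => mmvvFFFmF => mmvvvFFmF => mmvvvvFmF => mmvvvvvmF => mmvvvvvmv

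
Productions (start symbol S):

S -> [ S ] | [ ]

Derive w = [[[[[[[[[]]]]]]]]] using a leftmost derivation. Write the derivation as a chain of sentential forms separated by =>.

S => [S]   [S -> [ S ]]
[S] => [[S]]   [S -> [ S ]]
[[S]] => [[[S]]]   [S -> [ S ]]
[[[S]]] => [[[[S]]]]   [S -> [ S ]]
[[[[S]]]] => [[[[[S]]]]]   [S -> [ S ]]
[[[[[S]]]]] => [[[[[[S]]]]]]   [S -> [ S ]]
[[[[[[S]]]]]] => [[[[[[[S]]]]]]]   [S -> [ S ]]
[[[[[[[S]]]]]]] => [[[[[[[[S]]]]]]]]   [S -> [ S ]]
[[[[[[[[S]]]]]]]] => [[[[[[[[[]]]]]]]]]   [S -> [ ]]

S => [S] => [[S]] => [[[S]]] => [[[[S]]]] => [[[[[S]]]]] => [[[[[[S]]]]]] => [[[[[[[S]]]]]]] => [[[[[[[[S]]]]]]]] => [[[[[[[[[]]]]]]]]]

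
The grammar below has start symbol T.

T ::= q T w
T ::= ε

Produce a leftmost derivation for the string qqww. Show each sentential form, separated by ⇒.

T⇒qTw⇒qqTww⇒qqww

T ⇒ qTw   [T ::= q T w]
qTw ⇒ qqTww   [T ::= q T w]
qqTww ⇒ qqww   [T ::= ε]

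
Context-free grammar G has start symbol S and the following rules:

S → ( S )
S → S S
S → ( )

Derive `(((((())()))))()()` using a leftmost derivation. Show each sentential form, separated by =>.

S => SS   [S → S S]
SS => (S)S   [S → ( S )]
(S)S => ((S))S   [S → ( S )]
((S))S => (((S)))S   [S → ( S )]
(((S)))S => ((((S))))S   [S → ( S )]
((((S))))S => ((((SS))))S   [S → S S]
((((SS))))S => (((((S)S))))S   [S → ( S )]
(((((S)S))))S => (((((())S))))S   [S → ( )]
(((((())S))))S => (((((())()))))S   [S → ( )]
(((((())()))))S => (((((())()))))SS   [S → S S]
(((((())()))))SS => (((((())()))))()S   [S → ( )]
(((((())()))))()S => (((((())()))))()()   [S → ( )]

S => SS => (S)S => ((S))S => (((S)))S => ((((S))))S => ((((SS))))S => (((((S)S))))S => (((((())S))))S => (((((())()))))S => (((((())()))))SS => (((((())()))))()S => (((((())()))))()()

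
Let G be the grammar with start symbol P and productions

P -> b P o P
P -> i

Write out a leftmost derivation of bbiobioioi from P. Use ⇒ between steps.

P ⇒ bPoP ⇒ bbPoPoP ⇒ bbioPoP ⇒ bbiobPoPoP ⇒ bbiobioPoP ⇒ bbiobioioP ⇒ bbiobioioi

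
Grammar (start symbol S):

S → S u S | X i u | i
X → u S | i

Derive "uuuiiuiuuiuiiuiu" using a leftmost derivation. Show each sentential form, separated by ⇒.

S ⇒ Xiu   [S → X i u]
Xiu ⇒ uSiu   [X → u S]
uSiu ⇒ uXiuiu   [S → X i u]
uXiuiu ⇒ uuSiuiu   [X → u S]
uuSiuiu ⇒ uuSuSiuiu   [S → S u S]
uuSuSiuiu ⇒ uuXiuuSiuiu   [S → X i u]
uuXiuuSiuiu ⇒ uuuSiuuSiuiu   [X → u S]
uuuSiuuSiuiu ⇒ uuuXiuiuuSiuiu   [S → X i u]
uuuXiuiuuSiuiu ⇒ uuuiiuiuuSiuiu   [X → i]
uuuiiuiuuSiuiu ⇒ uuuiiuiuuSuSiuiu   [S → S u S]
uuuiiuiuuSuSiuiu ⇒ uuuiiuiuuiuSiuiu   [S → i]
uuuiiuiuuiuSiuiu ⇒ uuuiiuiuuiuiiuiu   [S → i]

S⇒Xiu⇒uSiu⇒uXiuiu⇒uuSiuiu⇒uuSuSiuiu⇒uuXiuuSiuiu⇒uuuSiuuSiuiu⇒uuuXiuiuuSiuiu⇒uuuiiuiuuSiuiu⇒uuuiiuiuuSuSiuiu⇒uuuiiuiuuiuSiuiu⇒uuuiiuiuuiuiiuiu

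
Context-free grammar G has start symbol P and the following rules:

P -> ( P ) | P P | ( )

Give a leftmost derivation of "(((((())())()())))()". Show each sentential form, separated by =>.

P=>PP=>(P)P=>((P))P=>(((P)))P=>(((PP)))P=>(((PPP)))P=>((((P)PP)))P=>((((PP)PP)))P=>(((((P)P)PP)))P=>(((((())P)PP)))P=>(((((())())PP)))P=>(((((())())()P)))P=>(((((())())()())))P=>(((((())())()())))()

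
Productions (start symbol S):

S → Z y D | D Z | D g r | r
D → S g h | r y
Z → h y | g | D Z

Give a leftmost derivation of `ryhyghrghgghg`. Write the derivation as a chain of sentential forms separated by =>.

S => DZ => SghZ => DZghZ => ryZghZ => ryhyghZ => ryhyghDZ => ryhyghSghZ => ryhyghDZghZ => ryhyghSghZghZ => ryhyghrghZghZ => ryhyghrghgghZ => ryhyghrghgghg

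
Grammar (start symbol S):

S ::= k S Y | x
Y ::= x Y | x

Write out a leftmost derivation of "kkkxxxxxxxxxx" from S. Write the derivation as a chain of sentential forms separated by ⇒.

S ⇒ kSY   [S ::= k S Y]
kSY ⇒ kkSYY   [S ::= k S Y]
kkSYY ⇒ kkkSYYY   [S ::= k S Y]
kkkSYYY ⇒ kkkxYYY   [S ::= x]
kkkxYYY ⇒ kkkxxYYY   [Y ::= x Y]
kkkxxYYY ⇒ kkkxxxYYY   [Y ::= x Y]
kkkxxxYYY ⇒ kkkxxxxYYY   [Y ::= x Y]
kkkxxxxYYY ⇒ kkkxxxxxYYY   [Y ::= x Y]
kkkxxxxxYYY ⇒ kkkxxxxxxYY   [Y ::= x]
kkkxxxxxxYY ⇒ kkkxxxxxxxY   [Y ::= x]
kkkxxxxxxxY ⇒ kkkxxxxxxxxY   [Y ::= x Y]
kkkxxxxxxxxY ⇒ kkkxxxxxxxxxY   [Y ::= x Y]
kkkxxxxxxxxxY ⇒ kkkxxxxxxxxxx   [Y ::= x]

S ⇒ kSY ⇒ kkSYY ⇒ kkkSYYY ⇒ kkkxYYY ⇒ kkkxxYYY ⇒ kkkxxxYYY ⇒ kkkxxxxYYY ⇒ kkkxxxxxYYY ⇒ kkkxxxxxxYY ⇒ kkkxxxxxxxY ⇒ kkkxxxxxxxxY ⇒ kkkxxxxxxxxxY ⇒ kkkxxxxxxxxxx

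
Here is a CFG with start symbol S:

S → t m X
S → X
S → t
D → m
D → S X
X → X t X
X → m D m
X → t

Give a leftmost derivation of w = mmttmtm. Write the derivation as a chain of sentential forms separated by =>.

S => X   [S → X]
X => mDm   [X → m D m]
mDm => mSXm   [D → S X]
mSXm => mXXm   [S → X]
mXXm => mmDmXm   [X → m D m]
mmDmXm => mmSXmXm   [D → S X]
mmSXmXm => mmXXmXm   [S → X]
mmXXmXm => mmtXmXm   [X → t]
mmtXmXm => mmttmXm   [X → t]
mmttmXm => mmttmtm   [X → t]

S => X => mDm => mSXm => mXXm => mmDmXm => mmSXmXm => mmXXmXm => mmtXmXm => mmttmXm => mmttmtm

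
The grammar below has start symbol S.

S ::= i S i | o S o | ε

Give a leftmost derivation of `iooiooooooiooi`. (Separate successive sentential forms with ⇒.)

S⇒iSi⇒ioSoi⇒iooSooi⇒iooiSiooi⇒iooioSoiooi⇒iooiooSooiooi⇒iooioooSoooiooi⇒iooiooooooiooi

S ⇒ iSi   [S ::= i S i]
iSi ⇒ ioSoi   [S ::= o S o]
ioSoi ⇒ iooSooi   [S ::= o S o]
iooSooi ⇒ iooiSiooi   [S ::= i S i]
iooiSiooi ⇒ iooioSoiooi   [S ::= o S o]
iooioSoiooi ⇒ iooiooSooiooi   [S ::= o S o]
iooiooSooiooi ⇒ iooioooSoooiooi   [S ::= o S o]
iooioooSoooiooi ⇒ iooiooooooiooi   [S ::= ε]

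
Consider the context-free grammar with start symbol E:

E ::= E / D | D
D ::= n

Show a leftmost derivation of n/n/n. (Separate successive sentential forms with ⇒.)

E ⇒ E/D ⇒ E/D/D ⇒ D/D/D ⇒ n/D/D ⇒ n/n/D ⇒ n/n/n

E ⇒ E/D   [E ::= E / D]
E/D ⇒ E/D/D   [E ::= E / D]
E/D/D ⇒ D/D/D   [E ::= D]
D/D/D ⇒ n/D/D   [D ::= n]
n/D/D ⇒ n/n/D   [D ::= n]
n/n/D ⇒ n/n/n   [D ::= n]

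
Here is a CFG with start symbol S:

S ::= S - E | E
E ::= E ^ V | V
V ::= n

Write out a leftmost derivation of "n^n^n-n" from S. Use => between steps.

S => S-E => E-E => E^V-E => E^V^V-E => V^V^V-E => n^V^V-E => n^n^V-E => n^n^n-E => n^n^n-V => n^n^n-n

S => S-E   [S ::= S - E]
S-E => E-E   [S ::= E]
E-E => E^V-E   [E ::= E ^ V]
E^V-E => E^V^V-E   [E ::= E ^ V]
E^V^V-E => V^V^V-E   [E ::= V]
V^V^V-E => n^V^V-E   [V ::= n]
n^V^V-E => n^n^V-E   [V ::= n]
n^n^V-E => n^n^n-E   [V ::= n]
n^n^n-E => n^n^n-V   [E ::= V]
n^n^n-V => n^n^n-n   [V ::= n]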